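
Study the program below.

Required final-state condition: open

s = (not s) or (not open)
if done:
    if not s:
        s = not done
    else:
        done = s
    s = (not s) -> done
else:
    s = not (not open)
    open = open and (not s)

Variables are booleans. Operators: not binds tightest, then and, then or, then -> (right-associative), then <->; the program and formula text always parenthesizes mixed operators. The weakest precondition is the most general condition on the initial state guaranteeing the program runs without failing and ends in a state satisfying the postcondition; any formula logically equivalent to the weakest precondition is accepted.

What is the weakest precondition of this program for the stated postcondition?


Working backward. After the program, open must hold.
Then branch requires ((not s) -> open) and (s -> open); else branch requires false.
Before the if: (done -> (((not s) -> open) and (s -> open))) and done
Before s := (not s) or (not open): (done -> (((not ((not s) or (not open))) -> open) and (((not s) or (not open)) -> open))) and done
Answer: WP = (done -> (((not ((not s) or (not open))) -> open) and (((not s) or (not open)) -> open))) and done


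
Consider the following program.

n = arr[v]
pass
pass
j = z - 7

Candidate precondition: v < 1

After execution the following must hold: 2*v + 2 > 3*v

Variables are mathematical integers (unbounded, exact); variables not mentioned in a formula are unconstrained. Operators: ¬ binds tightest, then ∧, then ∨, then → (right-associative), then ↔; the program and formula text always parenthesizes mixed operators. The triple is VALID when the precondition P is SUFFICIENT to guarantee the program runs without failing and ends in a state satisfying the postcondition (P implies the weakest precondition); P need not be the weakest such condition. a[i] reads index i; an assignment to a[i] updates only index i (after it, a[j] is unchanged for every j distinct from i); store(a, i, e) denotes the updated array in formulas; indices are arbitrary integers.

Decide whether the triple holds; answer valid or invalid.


Working backward. After the program, the postcondition 2*v + 2 > 3*v must hold; in canonical form it is v < 2.
Before j := z - 7: v < 2
Before skip: v < 2
Before skip: v < 2
Before n := arr[v]: v < 2
The weakest precondition is v < 2.
Check whether v < 1 implies it.
Every state satisfying the precondition satisfies the weakest precondition: the implication holds.
Answer: valid


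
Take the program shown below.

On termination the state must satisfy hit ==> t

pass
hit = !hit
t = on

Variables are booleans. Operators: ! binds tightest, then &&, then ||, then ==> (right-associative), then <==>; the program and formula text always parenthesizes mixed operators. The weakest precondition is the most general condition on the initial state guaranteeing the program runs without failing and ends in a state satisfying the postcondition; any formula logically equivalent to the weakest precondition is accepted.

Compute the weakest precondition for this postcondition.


Working backward. After the program, hit ==> t must hold.
Before t := on: hit ==> on
Before hit := !hit: (!hit) ==> on
Before skip: (!hit) ==> on
Answer: WP = (!hit) ==> on


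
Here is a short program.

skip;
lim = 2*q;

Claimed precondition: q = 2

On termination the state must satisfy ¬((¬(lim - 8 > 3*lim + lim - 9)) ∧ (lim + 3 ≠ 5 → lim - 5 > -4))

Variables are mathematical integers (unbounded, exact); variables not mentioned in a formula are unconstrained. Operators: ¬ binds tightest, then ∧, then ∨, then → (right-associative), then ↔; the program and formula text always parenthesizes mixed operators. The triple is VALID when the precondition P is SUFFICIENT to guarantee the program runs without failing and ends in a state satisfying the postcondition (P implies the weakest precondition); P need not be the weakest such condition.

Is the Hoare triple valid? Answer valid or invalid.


Working backward. After the program, the postcondition ¬((¬(lim - 8 > 3*lim + lim - 9)) ∧ (lim + 3 ≠ 5 → lim - 5 > -4)) must hold; in canonical form it is ¬((¬(3*lim < 1)) ∧ (lim ≠ 2 → lim > 1)).
Before lim := 2*q: ¬((¬(6*q < 1)) ∧ (2*q ≠ 2 → 2*q > 1))
Before skip: ¬((¬(6*q < 1)) ∧ (2*q ≠ 2 → 2*q > 1))
The weakest precondition is ¬((¬(6*q < 1)) ∧ (2*q ≠ 2 → 2*q > 1)).
Check whether q = 2 implies it.
Countermodel: at the initial state q = 2, the precondition holds but the weakest precondition fails.
Answer: invalid


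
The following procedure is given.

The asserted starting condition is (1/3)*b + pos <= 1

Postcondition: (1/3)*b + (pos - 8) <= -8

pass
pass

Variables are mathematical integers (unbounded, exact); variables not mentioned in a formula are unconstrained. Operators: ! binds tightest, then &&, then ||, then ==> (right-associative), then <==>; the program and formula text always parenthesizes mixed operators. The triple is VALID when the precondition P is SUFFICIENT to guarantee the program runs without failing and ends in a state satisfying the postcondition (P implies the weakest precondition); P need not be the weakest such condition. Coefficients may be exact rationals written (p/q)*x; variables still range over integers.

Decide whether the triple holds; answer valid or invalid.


Working backward. After the program, the postcondition (1/3)*b + (pos - 8) <= -8 must hold; in canonical form it is (1/3)*b + pos <= 0.
Before skip: (1/3)*b + pos <= 0
Before skip: (1/3)*b + pos <= 0
The weakest precondition is (1/3)*b + pos <= 0.
Check whether (1/3)*b + pos <= 1 implies it.
Countermodel: at the initial state b = 1, pos = 0, the precondition holds but the weakest precondition fails.
Answer: invalid


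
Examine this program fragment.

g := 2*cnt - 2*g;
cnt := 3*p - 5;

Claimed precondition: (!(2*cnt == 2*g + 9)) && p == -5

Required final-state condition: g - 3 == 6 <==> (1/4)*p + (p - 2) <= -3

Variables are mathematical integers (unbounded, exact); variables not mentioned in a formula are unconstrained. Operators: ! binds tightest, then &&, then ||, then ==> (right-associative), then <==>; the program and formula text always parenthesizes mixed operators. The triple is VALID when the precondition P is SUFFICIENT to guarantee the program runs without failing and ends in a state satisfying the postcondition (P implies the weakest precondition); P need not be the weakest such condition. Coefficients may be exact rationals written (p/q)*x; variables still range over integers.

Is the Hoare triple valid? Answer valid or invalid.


Working backward. After the program, the postcondition g - 3 == 6 <==> (1/4)*p + (p - 2) <= -3 must hold; in canonical form it is g == 9 <==> (5/4)*p <= -1.
Before cnt := 3*p - 5: g == 9 <==> (5/4)*p <= -1
Before g := 2*cnt - 2*g: 2*cnt == 2*g + 9 <==> (5/4)*p <= -1
The weakest precondition is 2*cnt == 2*g + 9 <==> (5/4)*p <= -1.
Check whether (!(2*cnt == 2*g + 9)) && p == -5 implies it.
Countermodel: at the initial state cnt = 0, g = 0, p = -5, the precondition holds but the weakest precondition fails.
Answer: invalid


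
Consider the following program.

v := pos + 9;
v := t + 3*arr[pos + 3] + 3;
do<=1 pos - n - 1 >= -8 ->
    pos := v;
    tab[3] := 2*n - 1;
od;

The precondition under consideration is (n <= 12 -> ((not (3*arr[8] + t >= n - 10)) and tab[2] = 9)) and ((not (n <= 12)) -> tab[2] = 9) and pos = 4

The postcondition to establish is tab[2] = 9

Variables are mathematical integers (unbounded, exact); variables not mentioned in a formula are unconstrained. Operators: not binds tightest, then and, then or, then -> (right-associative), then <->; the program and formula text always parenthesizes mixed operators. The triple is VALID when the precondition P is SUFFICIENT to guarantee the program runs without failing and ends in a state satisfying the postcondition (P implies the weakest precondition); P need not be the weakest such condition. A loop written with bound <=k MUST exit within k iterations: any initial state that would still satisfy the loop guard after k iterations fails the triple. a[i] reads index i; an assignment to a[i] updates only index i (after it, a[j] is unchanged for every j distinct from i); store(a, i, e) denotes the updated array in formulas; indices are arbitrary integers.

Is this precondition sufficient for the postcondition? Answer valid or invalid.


Working backward. After the program, tab[2] = 9 must hold.
Before the loop (bound <=1), unroll the exhaustion recursion (WP_0 = exit-now case; WP_j = one more guarded iteration, up to j = 1):
  WP_0: (not (pos >= n - 7)) and tab[2] = 9
  WP_1: (pos >= n - 7 -> ((not (v >= n - 7)) and tab[2] = 9)) and ((not (pos >= n - 7)) -> tab[2] = 9)
So before the loop: (pos >= n - 7 -> ((not (v >= n - 7)) and tab[2] = 9)) and ((not (pos >= n - 7)) -> tab[2] = 9)
Before v := t + 3*arr[pos + 3] + 3: (pos >= n - 7 -> ((not (3*arr[pos + 3] + t >= n - 10)) and tab[2] = 9)) and ((not (pos >= n - 7)) -> tab[2] = 9)
Before v := pos + 9: (pos >= n - 7 -> ((not (3*arr[pos + 3] + t >= n - 10)) and tab[2] = 9)) and ((not (pos >= n - 7)) -> tab[2] = 9)
The weakest precondition is (pos >= n - 7 -> ((not (3*arr[pos + 3] + t >= n - 10)) and tab[2] = 9)) and ((not (pos >= n - 7)) -> tab[2] = 9).
Check whether (n <= 12 -> ((not (3*arr[8] + t >= n - 10)) and tab[2] = 9)) and ((not (n <= 12)) -> tab[2] = 9) and pos = 4 implies it.
Countermodel: at the initial state arr = {[2] = 0, [7] = 0, [8] = -3, elsewhere 0}, n = 2, pos = 4, t = 0, tab = {[2] = 9, [7] = 9, [8] = 9, elsewhere 9}, the precondition holds but the weakest precondition fails.
Answer: invalid


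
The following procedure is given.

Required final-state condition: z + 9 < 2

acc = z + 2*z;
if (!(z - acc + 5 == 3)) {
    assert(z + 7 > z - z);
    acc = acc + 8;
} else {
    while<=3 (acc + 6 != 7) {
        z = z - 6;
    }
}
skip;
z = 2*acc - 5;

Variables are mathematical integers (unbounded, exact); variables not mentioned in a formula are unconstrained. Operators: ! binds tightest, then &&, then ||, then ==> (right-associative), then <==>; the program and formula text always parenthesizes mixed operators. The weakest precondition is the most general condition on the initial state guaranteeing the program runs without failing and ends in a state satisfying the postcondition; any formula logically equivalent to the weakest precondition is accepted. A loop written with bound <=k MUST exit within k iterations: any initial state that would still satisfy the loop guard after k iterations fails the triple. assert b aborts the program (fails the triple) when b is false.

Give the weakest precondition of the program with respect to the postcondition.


Working backward. After the program, the postcondition z + 9 < 2 must hold; in canonical form it is z < -7.
Before z := 2*acc - 5: 2*acc < -2
Before skip: 2*acc < -2
Then branch requires z > -7 && 2*acc < -18; else branch requires (acc != 1 ==> ((acc != 1 ==> ((acc != 1 ==> ((!(acc != 1)) && 2*acc < -2)) && ((!(acc != 1)) ==> 2*acc < -2))) && ((!(acc != 1)) ==> 2*acc < -2))) && ((!(acc != 1)) ==> 2*acc < -2).
Before the if: ((!(z == acc - 2)) ==> (z > -7 && 2*acc < -18)) && (z == acc - 2 ==> ((acc != 1 ==> ((acc != 1 ==> ((acc != 1 ==> ((!(acc != 1)) && 2*acc < -2)) && ((!(acc != 1)) ==> 2*acc < -2))) && ((!(acc != 1)) ==> 2*acc < -2))) && ((!(acc != 1)) ==> 2*acc < -2)))
Before acc := z + 2*z: ((!(2*z == 2)) ==> (z > -7 && 6*z < -18)) && (2*z == 2 ==> ((3*z != 1 ==> ((3*z != 1 ==> ((3*z != 1 ==> ((!(3*z != 1)) && 6*z < -2)) && ((!(3*z != 1)) ==> 6*z < -2))) && ((!(3*z != 1)) ==> 6*z < -2))) && ((!(3*z != 1)) ==> 6*z < -2)))
Answer: WP = ((!(2*z == 2)) ==> (z > -7 && 6*z < -18)) && (2*z == 2 ==> ((3*z != 1 ==> ((3*z != 1 ==> ((3*z != 1 ==> ((!(3*z != 1)) && 6*z < -2)) && ((!(3*z != 1)) ==> 6*z < -2))) && ((!(3*z != 1)) ==> 6*z < -2))) && ((!(3*z != 1)) ==> 6*z < -2)))


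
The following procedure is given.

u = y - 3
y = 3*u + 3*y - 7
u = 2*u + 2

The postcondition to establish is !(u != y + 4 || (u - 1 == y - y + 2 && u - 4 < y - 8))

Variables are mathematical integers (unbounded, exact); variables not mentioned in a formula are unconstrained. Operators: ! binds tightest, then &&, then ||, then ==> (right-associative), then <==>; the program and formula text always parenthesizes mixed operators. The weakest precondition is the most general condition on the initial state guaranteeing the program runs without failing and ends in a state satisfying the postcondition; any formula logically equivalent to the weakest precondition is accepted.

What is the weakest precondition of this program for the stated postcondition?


Working backward. After the program, the postcondition !(u != y + 4 || (u - 1 == y - y + 2 && u - 4 < y - 8)) must hold; in canonical form it is !(u != y + 4 || (u == 3 && u < y - 4)).
Before u := 2*u + 2: !(2*u != y + 2 || (2*u == 1 && 2*u < y - 6))
Before y := 3*u + 3*y - 7: !(u + 3*y != 5 || (2*u == 1 && u + 3*y > 13))
Before u := y - 3: !(4*y != 8 || (2*y == 7 && 4*y > 16))
Answer: WP = !(4*y != 8 || (2*y == 7 && 4*y > 16))


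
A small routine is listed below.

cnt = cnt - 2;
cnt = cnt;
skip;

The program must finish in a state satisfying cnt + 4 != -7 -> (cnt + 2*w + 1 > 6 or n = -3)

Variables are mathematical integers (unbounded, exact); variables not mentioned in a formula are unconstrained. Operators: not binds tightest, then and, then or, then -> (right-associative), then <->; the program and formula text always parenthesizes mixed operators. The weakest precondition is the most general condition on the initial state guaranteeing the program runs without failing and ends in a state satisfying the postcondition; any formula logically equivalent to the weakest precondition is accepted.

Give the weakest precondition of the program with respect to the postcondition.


Working backward. After the program, the postcondition cnt + 4 != -7 -> (cnt + 2*w + 1 > 6 or n = -3) must hold; in canonical form it is cnt != -11 -> (cnt + 2*w > 5 or n = -3).
Before skip: cnt != -11 -> (cnt + 2*w > 5 or n = -3)
Before cnt := cnt: cnt != -11 -> (cnt + 2*w > 5 or n = -3)
Before cnt := cnt - 2: cnt != -9 -> (cnt + 2*w > 7 or n = -3)
Answer: WP = cnt != -9 -> (cnt + 2*w > 7 or n = -3)


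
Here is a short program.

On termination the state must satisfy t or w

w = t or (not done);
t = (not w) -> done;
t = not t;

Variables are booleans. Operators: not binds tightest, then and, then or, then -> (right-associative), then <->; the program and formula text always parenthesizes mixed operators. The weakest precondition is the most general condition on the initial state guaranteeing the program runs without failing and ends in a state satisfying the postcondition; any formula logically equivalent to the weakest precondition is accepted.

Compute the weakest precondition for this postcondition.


Working backward. After the program, t or w must hold.
Before t := not t: (not t) or w
Before t := (not w) -> done: (not ((not w) -> done)) or w
Before w := t or (not done): (not ((not (t or (not done))) -> done)) or t or (not done)
Answer: WP = (not ((not (t or (not done))) -> done)) or t or (not done)


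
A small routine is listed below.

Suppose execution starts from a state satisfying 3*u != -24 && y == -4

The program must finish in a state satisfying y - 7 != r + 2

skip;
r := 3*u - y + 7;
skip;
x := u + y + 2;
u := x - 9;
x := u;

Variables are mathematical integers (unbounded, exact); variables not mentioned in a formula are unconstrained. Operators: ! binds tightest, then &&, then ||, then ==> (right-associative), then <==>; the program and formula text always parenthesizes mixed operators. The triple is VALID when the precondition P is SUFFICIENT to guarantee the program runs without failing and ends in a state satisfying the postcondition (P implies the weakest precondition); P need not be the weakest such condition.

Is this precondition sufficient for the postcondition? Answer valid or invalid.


Working backward. After the program, the postcondition y - 7 != r + 2 must hold; in canonical form it is y != r + 9.
Before x := u: y != r + 9
Before u := x - 9: y != r + 9
Before x := u + y + 2: y != r + 9
Before skip: y != r + 9
Before r := 3*u - y + 7: 2*y != 3*u + 16
Before skip: 2*y != 3*u + 16
The weakest precondition is 2*y != 3*u + 16.
Check whether 3*u != -24 && y == -4 implies it.
Every state satisfying the precondition satisfies the weakest precondition: the implication holds.
Answer: valid


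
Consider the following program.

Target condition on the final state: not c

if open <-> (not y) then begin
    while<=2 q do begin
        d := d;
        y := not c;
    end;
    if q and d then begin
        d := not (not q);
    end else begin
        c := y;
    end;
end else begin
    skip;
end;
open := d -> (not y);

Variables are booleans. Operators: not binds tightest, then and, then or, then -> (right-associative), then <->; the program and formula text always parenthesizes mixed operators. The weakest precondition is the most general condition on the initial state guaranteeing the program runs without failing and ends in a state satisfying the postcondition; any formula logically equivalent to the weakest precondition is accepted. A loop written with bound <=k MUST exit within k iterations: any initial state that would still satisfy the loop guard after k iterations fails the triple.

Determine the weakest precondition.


Working backward. After the program, not c must hold.
Before open := d -> (not y): not c
Then branch requires (q -> ((q -> ((not q) and ((q and d) -> (not c)) and ((not (q and d)) -> c))) and ((not q) -> (((q and d) -> (not c)) and ((not (q and d)) -> c))))) and ((not q) -> (((q and d) -> (not c)) and ((not (q and d)) -> (not y)))); else branch requires not c.
Before the if: ((open <-> (not y)) -> ((q -> ((q -> ((not q) and ((q and d) -> (not c)) and ((not (q and d)) -> c))) and ((not q) -> (((q and d) -> (not c)) and ((not (q and d)) -> c))))) and ((not q) -> (((q and d) -> (not c)) and ((not (q and d)) -> (not y)))))) and ((not (open <-> (not y))) -> (not c))
Answer: WP = ((open <-> (not y)) -> ((q -> ((q -> ((not q) and ((q and d) -> (not c)) and ((not (q and d)) -> c))) and ((not q) -> (((q and d) -> (not c)) and ((not (q and d)) -> c))))) and ((not q) -> (((q and d) -> (not c)) and ((not (q and d)) -> (not y)))))) and ((not (open <-> (not y))) -> (not c))


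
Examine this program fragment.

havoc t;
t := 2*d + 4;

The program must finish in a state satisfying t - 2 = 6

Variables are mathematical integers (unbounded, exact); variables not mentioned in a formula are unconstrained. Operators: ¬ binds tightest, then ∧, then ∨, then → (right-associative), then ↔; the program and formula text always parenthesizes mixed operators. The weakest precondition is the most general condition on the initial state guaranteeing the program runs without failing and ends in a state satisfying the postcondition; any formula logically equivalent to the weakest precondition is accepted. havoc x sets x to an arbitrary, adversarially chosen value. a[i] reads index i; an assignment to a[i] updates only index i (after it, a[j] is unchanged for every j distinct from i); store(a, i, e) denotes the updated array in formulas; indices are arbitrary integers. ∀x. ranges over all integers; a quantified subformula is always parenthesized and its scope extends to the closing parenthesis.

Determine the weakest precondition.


Working backward. After the program, the postcondition t - 2 = 6 must hold; in canonical form it is t = 8.
Before t := 2*d + 4: 2*d = 4
Before havoc t: 2*d = 4
Answer: WP = 2*d = 4


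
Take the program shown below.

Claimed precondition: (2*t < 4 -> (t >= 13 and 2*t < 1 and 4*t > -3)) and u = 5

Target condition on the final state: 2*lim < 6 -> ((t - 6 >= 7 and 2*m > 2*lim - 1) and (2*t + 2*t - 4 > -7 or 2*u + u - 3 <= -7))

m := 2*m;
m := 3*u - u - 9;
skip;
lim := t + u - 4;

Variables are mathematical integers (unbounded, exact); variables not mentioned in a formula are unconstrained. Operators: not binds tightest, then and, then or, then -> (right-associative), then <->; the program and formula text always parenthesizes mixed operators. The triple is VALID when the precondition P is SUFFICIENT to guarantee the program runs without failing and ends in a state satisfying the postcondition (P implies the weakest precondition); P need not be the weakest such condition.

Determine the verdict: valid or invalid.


Working backward. After the program, the postcondition 2*lim < 6 -> ((t - 6 >= 7 and 2*m > 2*lim - 1) and (2*t + 2*t - 4 > -7 or 2*u + u - 3 <= -7)) must hold; in canonical form it is 2*lim < 6 -> (t >= 13 and 2*m > 2*lim - 1 and (4*t > -3 or 3*u <= -4)).
Before lim := t + u - 4: 2*t + 2*u < 14 -> (t >= 13 and 2*m > 2*t + 2*u - 9 and (4*t > -3 or 3*u <= -4))
Before skip: 2*t + 2*u < 14 -> (t >= 13 and 2*m > 2*t + 2*u - 9 and (4*t > -3 or 3*u <= -4))
Before m := 3*u - u - 9: 2*t + 2*u < 14 -> (t >= 13 and 2*u > 2*t + 9 and (4*t > -3 or 3*u <= -4))
Before m := 2*m: 2*t + 2*u < 14 -> (t >= 13 and 2*u > 2*t + 9 and (4*t > -3 or 3*u <= -4))
The weakest precondition is 2*t + 2*u < 14 -> (t >= 13 and 2*u > 2*t + 9 and (4*t > -3 or 3*u <= -4)).
Check whether (2*t < 4 -> (t >= 13 and 2*t < 1 and 4*t > -3)) and u = 5 implies it.
Every state satisfying the precondition satisfies the weakest precondition: the implication holds.
Answer: valid


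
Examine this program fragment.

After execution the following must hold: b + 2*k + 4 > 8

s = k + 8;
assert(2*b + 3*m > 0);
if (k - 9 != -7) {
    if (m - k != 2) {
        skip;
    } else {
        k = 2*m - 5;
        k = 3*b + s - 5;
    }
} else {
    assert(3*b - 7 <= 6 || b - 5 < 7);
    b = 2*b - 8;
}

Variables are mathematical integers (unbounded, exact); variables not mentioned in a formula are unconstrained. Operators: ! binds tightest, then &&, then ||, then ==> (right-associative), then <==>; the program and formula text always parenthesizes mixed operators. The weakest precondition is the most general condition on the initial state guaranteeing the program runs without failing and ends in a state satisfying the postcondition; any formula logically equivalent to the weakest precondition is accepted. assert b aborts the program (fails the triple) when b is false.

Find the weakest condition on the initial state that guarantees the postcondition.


Working backward. After the program, the postcondition b + 2*k + 4 > 8 must hold; in canonical form it is b + 2*k > 4.
Then branch requires (m != k + 2 ==> b + 2*k > 4) && ((!(m != k + 2)) ==> 7*b + 2*s > 14); else branch requires (3*b <= 13 || b < 12) && 2*b + 2*k > 12.
Before the if: (k != 2 ==> ((m != k + 2 ==> b + 2*k > 4) && ((!(m != k + 2)) ==> 7*b + 2*s > 14))) && ((!(k != 2)) ==> ((3*b <= 13 || b < 12) && 2*b + 2*k > 12))
Before assert 2*b + 3*m > 0: 2*b + 3*m > 0 && (k != 2 ==> ((m != k + 2 ==> b + 2*k > 4) && ((!(m != k + 2)) ==> 7*b + 2*s > 14))) && ((!(k != 2)) ==> ((3*b <= 13 || b < 12) && 2*b + 2*k > 12))
Before s := k + 8: 2*b + 3*m > 0 && (k != 2 ==> ((m != k + 2 ==> b + 2*k > 4) && ((!(m != k + 2)) ==> 7*b + 2*k > -2))) && ((!(k != 2)) ==> ((3*b <= 13 || b < 12) && 2*b + 2*k > 12))
Answer: WP = 2*b + 3*m > 0 && (k != 2 ==> ((m != k + 2 ==> b + 2*k > 4) && ((!(m != k + 2)) ==> 7*b + 2*k > -2))) && ((!(k != 2)) ==> ((3*b <= 13 || b < 12) && 2*b + 2*k > 12))


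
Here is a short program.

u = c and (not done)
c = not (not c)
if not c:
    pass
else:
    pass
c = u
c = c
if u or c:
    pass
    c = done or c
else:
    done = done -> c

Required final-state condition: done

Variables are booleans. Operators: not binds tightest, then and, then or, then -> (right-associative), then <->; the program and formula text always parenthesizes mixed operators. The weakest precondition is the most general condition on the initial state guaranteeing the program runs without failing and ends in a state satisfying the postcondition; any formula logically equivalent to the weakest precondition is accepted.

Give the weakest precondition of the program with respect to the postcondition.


Working backward. After the program, done must hold.
Then branch requires done; else branch requires done -> c.
Before the if: ((u or c) -> done) and ((not (u or c)) -> (done -> c))
Before c := c: ((u or c) -> done) and ((not (u or c)) -> (done -> c))
Before c := u: (u -> done) and ((not u) -> (done -> u))
Then branch requires (u -> done) and ((not u) -> (done -> u)); else branch requires (u -> done) and ((not u) -> (done -> u)).
Before the if: ((not c) -> ((u -> done) and ((not u) -> (done -> u)))) and (c -> ((u -> done) and ((not u) -> (done -> u))))
Before c := not (not c): ((not c) -> ((u -> done) and ((not u) -> (done -> u)))) and (c -> ((u -> done) and ((not u) -> (done -> u))))
Before u := c and (not done): ((not c) -> (((c and (not done)) -> done) and ((not (c and (not done))) -> (done -> (c and (not done)))))) and (c -> (((c and (not done)) -> done) and ((not (c and (not done))) -> (done -> (c and (not done))))))
Answer: WP = ((not c) -> (((c and (not done)) -> done) and ((not (c and (not done))) -> (done -> (c and (not done)))))) and (c -> (((c and (not done)) -> done) and ((not (c and (not done))) -> (done -> (c and (not done))))))


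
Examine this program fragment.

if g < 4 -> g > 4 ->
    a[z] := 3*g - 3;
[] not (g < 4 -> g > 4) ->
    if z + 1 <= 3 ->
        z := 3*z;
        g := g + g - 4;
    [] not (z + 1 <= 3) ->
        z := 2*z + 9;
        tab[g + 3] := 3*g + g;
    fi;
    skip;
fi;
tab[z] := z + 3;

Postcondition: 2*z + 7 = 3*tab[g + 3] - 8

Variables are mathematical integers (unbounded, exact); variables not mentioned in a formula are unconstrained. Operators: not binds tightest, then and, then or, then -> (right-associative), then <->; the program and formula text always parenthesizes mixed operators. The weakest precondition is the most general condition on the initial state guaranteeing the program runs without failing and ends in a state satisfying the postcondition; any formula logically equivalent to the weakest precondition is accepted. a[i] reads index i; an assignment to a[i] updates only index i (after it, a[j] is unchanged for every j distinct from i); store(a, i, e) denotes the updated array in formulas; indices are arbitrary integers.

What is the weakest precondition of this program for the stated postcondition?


Working backward. After the program, the postcondition 2*z + 7 = 3*tab[g + 3] - 8 must hold; in canonical form it is 2*z = 3*tab[g + 3] - 15.
Before tab[z] := z + 3: 2*z = 3*store(tab, z, z + 3)[g + 3] - 15
Then branch requires 2*z = 3*store(tab, z, z + 3)[g + 3] - 15; else branch requires (z <= 2 -> 6*z = 3*store(tab, 3*z, 3*z + 3)[2*g - 1] - 15) and ((not (z <= 2)) -> 4*z = 3*store(store(tab, g + 3, 4*g), 2*z + 9, 2*z + 12)[g + 3] - 33).
Before the if: ((g < 4 -> g > 4) -> 2*z = 3*store(tab, z, z + 3)[g + 3] - 15) and ((not (g < 4 -> g > 4)) -> ((z <= 2 -> 6*z = 3*store(tab, 3*z, 3*z + 3)[2*g - 1] - 15) and ((not (z <= 2)) -> 4*z = 3*store(store(tab, g + 3, 4*g), 2*z + 9, 2*z + 12)[g + 3] - 33)))
Answer: WP = ((g < 4 -> g > 4) -> 2*z = 3*store(tab, z, z + 3)[g + 3] - 15) and ((not (g < 4 -> g > 4)) -> ((z <= 2 -> 6*z = 3*store(tab, 3*z, 3*z + 3)[2*g - 1] - 15) and ((not (z <= 2)) -> 4*z = 3*store(store(tab, g + 3, 4*g), 2*z + 9, 2*z + 12)[g + 3] - 33)))


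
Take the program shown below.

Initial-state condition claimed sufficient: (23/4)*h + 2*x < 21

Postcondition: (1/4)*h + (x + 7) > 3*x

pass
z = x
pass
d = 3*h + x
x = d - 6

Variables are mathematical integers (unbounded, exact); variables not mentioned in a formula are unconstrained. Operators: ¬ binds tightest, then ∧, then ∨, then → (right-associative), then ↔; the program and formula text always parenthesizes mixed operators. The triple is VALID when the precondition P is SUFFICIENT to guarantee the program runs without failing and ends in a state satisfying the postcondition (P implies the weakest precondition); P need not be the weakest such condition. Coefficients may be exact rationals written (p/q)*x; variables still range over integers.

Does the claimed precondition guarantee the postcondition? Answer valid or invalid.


Working backward. After the program, the postcondition (1/4)*h + (x + 7) > 3*x must hold; in canonical form it is (1/4)*h > 2*x - 7.
Before x := d - 6: (1/4)*h > 2*d - 19
Before d := 3*h + x: (23/4)*h + 2*x < 19
Before skip: (23/4)*h + 2*x < 19
Before z := x: (23/4)*h + 2*x < 19
Before skip: (23/4)*h + 2*x < 19
The weakest precondition is (23/4)*h + 2*x < 19.
Check whether (23/4)*h + 2*x < 21 implies it.
Countermodel: at the initial state h = 4, x = -2, the precondition holds but the weakest precondition fails.
Answer: invalid


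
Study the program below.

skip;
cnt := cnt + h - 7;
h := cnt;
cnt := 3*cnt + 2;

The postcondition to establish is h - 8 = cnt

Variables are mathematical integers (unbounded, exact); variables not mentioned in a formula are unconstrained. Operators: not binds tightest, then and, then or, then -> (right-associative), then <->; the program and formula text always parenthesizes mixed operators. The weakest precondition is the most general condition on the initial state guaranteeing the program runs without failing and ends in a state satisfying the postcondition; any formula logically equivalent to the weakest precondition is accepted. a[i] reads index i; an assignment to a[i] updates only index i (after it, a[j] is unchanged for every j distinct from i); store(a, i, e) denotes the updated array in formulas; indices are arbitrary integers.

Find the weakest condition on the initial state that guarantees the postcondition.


Working backward. After the program, the postcondition h - 8 = cnt must hold; in canonical form it is h = cnt + 8.
Before cnt := 3*cnt + 2: h = 3*cnt + 10
Before h := cnt: 2*cnt = -10
Before cnt := cnt + h - 7: 2*cnt + 2*h = 4
Before skip: 2*cnt + 2*h = 4
Answer: WP = 2*cnt + 2*h = 4


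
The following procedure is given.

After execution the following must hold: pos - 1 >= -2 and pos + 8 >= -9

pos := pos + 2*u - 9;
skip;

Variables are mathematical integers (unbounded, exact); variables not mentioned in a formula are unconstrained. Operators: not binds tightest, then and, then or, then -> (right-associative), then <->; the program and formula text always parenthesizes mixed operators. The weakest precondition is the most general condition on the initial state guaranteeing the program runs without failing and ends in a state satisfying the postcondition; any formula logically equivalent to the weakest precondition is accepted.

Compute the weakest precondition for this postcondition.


Working backward. After the program, the postcondition pos - 1 >= -2 and pos + 8 >= -9 must hold; in canonical form it is pos >= -1 and pos >= -17.
Before skip: pos >= -1 and pos >= -17
Before pos := pos + 2*u - 9: pos + 2*u >= 8 and pos + 2*u >= -8
Answer: WP = pos + 2*u >= 8 and pos + 2*u >= -8


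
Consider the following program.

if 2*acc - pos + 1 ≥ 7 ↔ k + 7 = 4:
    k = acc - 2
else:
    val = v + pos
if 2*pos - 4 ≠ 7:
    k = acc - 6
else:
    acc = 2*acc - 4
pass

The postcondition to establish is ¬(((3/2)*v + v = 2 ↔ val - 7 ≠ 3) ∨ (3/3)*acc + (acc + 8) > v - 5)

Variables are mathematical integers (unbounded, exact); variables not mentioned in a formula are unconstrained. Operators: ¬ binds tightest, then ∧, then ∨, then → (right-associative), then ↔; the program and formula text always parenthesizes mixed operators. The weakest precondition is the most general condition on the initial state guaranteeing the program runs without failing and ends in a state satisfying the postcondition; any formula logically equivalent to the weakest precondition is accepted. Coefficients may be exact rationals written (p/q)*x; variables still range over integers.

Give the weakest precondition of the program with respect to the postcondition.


Working backward. After the program, the postcondition ¬(((3/2)*v + v = 2 ↔ val - 7 ≠ 3) ∨ (3/3)*acc + (acc + 8) > v - 5) must hold; in canonical form it is ¬(((5/2)*v = 2 ↔ val ≠ 10) ∨ 2*acc > v - 13).
Before skip: ¬(((5/2)*v = 2 ↔ val ≠ 10) ∨ 2*acc > v - 13)
Then branch requires ¬(((5/2)*v = 2 ↔ val ≠ 10) ∨ 2*acc > v - 13); else branch requires ¬(((5/2)*v = 2 ↔ val ≠ 10) ∨ 4*acc > v - 5).
Before the if: (2*pos ≠ 11 → (¬(((5/2)*v = 2 ↔ val ≠ 10) ∨ 2*acc > v - 13))) ∧ ((¬(2*pos ≠ 11)) → (¬(((5/2)*v = 2 ↔ val ≠ 10) ∨ 4*acc > v - 5)))
Then branch requires (2*pos ≠ 11 → (¬(((5/2)*v = 2 ↔ val ≠ 10) ∨ 2*acc > v - 13))) ∧ ((¬(2*pos ≠ 11)) → (¬(((5/2)*v = 2 ↔ val ≠ 10) ∨ 4*acc > v - 5))); else branch requires (2*pos ≠ 11 → (¬(((5/2)*v = 2 ↔ pos + v ≠ 10) ∨ 2*acc > v - 13))) ∧ ((¬(2*pos ≠ 11)) → (¬(((5/2)*v = 2 ↔ pos + v ≠ 10) ∨ 4*acc > v - 5))).
Before the if: ((2*acc ≥ pos + 6 ↔ k = -3) → ((2*pos ≠ 11 → (¬(((5/2)*v = 2 ↔ val ≠ 10) ∨ 2*acc > v - 13))) ∧ ((¬(2*pos ≠ 11)) → (¬(((5/2)*v = 2 ↔ val ≠ 10) ∨ 4*acc > v - 5))))) ∧ ((¬(2*acc ≥ pos + 6 ↔ k = -3)) → ((2*pos ≠ 11 → (¬(((5/2)*v = 2 ↔ pos + v ≠ 10) ∨ 2*acc > v - 13))) ∧ ((¬(2*pos ≠ 11)) → (¬(((5/2)*v = 2 ↔ pos + v ≠ 10) ∨ 4*acc > v - 5)))))
Answer: WP = ((2*acc ≥ pos + 6 ↔ k = -3) → ((2*pos ≠ 11 → (¬(((5/2)*v = 2 ↔ val ≠ 10) ∨ 2*acc > v - 13))) ∧ ((¬(2*pos ≠ 11)) → (¬(((5/2)*v = 2 ↔ val ≠ 10) ∨ 4*acc > v - 5))))) ∧ ((¬(2*acc ≥ pos + 6 ↔ k = -3)) → ((2*pos ≠ 11 → (¬(((5/2)*v = 2 ↔ pos + v ≠ 10) ∨ 2*acc > v - 13))) ∧ ((¬(2*pos ≠ 11)) → (¬(((5/2)*v = 2 ↔ pos + v ≠ 10) ∨ 4*acc > v - 5)))))


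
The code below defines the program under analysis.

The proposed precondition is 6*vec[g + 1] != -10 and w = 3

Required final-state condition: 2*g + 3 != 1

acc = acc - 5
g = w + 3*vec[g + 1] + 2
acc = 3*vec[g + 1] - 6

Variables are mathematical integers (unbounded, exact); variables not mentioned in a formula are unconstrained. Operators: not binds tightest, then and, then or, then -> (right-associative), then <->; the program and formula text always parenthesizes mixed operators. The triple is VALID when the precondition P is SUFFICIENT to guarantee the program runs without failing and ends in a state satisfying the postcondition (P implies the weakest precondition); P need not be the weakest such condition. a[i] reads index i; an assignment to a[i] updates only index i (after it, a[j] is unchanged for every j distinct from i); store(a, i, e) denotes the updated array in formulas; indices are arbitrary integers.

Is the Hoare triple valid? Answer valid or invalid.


Working backward. After the program, the postcondition 2*g + 3 != 1 must hold; in canonical form it is 2*g != -2.
Before acc := 3*vec[g + 1] - 6: 2*g != -2
Before g := w + 3*vec[g + 1] + 2: 6*vec[g + 1] + 2*w != -6
Before acc := acc - 5: 6*vec[g + 1] + 2*w != -6
The weakest precondition is 6*vec[g + 1] + 2*w != -6.
Check whether 6*vec[g + 1] != -10 and w = 3 implies it.
Countermodel: at the initial state g = -1, vec = {[0] = -2, elsewhere -2}, w = 3, the precondition holds but the weakest precondition fails.
Answer: invalid


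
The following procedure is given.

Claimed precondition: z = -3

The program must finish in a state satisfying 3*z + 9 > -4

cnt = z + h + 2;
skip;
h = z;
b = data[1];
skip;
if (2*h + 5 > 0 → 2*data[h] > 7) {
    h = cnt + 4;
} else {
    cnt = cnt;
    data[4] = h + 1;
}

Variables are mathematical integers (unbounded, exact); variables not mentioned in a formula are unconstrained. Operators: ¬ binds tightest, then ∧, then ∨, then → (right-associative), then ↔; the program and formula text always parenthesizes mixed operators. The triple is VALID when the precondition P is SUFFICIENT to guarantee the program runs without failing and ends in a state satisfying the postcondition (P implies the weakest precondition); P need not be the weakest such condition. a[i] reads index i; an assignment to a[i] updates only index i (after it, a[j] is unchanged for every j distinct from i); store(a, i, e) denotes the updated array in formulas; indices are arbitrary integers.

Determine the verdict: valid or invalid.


Working backward. After the program, the postcondition 3*z + 9 > -4 must hold; in canonical form it is 3*z > -13.
Then branch requires 3*z > -13; else branch requires 3*z > -13.
Before the if: ((2*h > -5 → 2*data[h] > 7) → 3*z > -13) ∧ ((¬(2*h > -5 → 2*data[h] > 7)) → 3*z > -13)
Before skip: ((2*h > -5 → 2*data[h] > 7) → 3*z > -13) ∧ ((¬(2*h > -5 → 2*data[h] > 7)) → 3*z > -13)
Before b := data[1]: ((2*h > -5 → 2*data[h] > 7) → 3*z > -13) ∧ ((¬(2*h > -5 → 2*data[h] > 7)) → 3*z > -13)
Before h := z: ((2*z > -5 → 2*data[z] > 7) → 3*z > -13) ∧ ((¬(2*z > -5 → 2*data[z] > 7)) → 3*z > -13)
Before skip: ((2*z > -5 → 2*data[z] > 7) → 3*z > -13) ∧ ((¬(2*z > -5 → 2*data[z] > 7)) → 3*z > -13)
Before cnt := z + h + 2: ((2*z > -5 → 2*data[z] > 7) → 3*z > -13) ∧ ((¬(2*z > -5 → 2*data[z] > 7)) → 3*z > -13)
The weakest precondition is ((2*z > -5 → 2*data[z] > 7) → 3*z > -13) ∧ ((¬(2*z > -5 → 2*data[z] > 7)) → 3*z > -13).
Check whether z = -3 implies it.
Every state satisfying the precondition satisfies the weakest precondition: the implication holds.
Answer: valid


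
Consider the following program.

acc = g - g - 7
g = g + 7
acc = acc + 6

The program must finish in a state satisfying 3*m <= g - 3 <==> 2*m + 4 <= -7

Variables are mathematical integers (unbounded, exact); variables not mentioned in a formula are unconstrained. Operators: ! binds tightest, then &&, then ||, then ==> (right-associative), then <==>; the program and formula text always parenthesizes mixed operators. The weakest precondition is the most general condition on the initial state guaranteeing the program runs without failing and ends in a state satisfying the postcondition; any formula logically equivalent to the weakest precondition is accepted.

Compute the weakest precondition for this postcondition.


Working backward. After the program, the postcondition 3*m <= g - 3 <==> 2*m + 4 <= -7 must hold; in canonical form it is 3*m <= g - 3 <==> 2*m <= -11.
Before acc := acc + 6: 3*m <= g - 3 <==> 2*m <= -11
Before g := g + 7: 3*m <= g + 4 <==> 2*m <= -11
Before acc := g - g - 7: 3*m <= g + 4 <==> 2*m <= -11
Answer: WP = 3*m <= g + 4 <==> 2*m <= -11


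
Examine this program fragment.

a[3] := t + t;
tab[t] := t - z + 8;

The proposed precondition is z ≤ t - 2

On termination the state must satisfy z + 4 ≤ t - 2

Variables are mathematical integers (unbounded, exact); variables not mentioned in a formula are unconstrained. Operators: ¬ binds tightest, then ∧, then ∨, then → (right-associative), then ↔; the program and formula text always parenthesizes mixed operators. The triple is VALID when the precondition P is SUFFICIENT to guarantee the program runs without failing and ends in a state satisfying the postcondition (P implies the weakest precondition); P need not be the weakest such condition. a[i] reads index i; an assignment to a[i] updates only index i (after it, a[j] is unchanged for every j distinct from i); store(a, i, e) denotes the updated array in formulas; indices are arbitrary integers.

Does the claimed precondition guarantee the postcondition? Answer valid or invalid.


Working backward. After the program, the postcondition z + 4 ≤ t - 2 must hold; in canonical form it is z ≤ t - 6.
Before tab[t] := t - z + 8: z ≤ t - 6
Before a[3] := t + t: z ≤ t - 6
The weakest precondition is z ≤ t - 6.
Check whether z ≤ t - 2 implies it.
Countermodel: at the initial state t = 2, z = 0, the precondition holds but the weakest precondition fails.
Answer: invalid


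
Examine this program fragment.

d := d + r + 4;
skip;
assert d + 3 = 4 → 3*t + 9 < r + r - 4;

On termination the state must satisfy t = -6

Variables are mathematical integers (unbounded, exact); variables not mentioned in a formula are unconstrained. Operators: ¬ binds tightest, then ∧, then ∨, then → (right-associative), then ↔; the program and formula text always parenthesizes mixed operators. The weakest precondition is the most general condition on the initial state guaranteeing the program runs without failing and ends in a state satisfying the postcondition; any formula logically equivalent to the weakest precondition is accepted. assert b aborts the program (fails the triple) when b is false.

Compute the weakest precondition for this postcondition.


Working backward. After the program, t = -6 must hold.
Before assert d + 3 = 4 → 3*t + 9 < r + r - 4: (d = 1 → 3*t < 2*r - 13) ∧ t = -6
Before skip: (d = 1 → 3*t < 2*r - 13) ∧ t = -6
Before d := d + r + 4: (d + r = -3 → 3*t < 2*r - 13) ∧ t = -6
Answer: WP = (d + r = -3 → 3*t < 2*r - 13) ∧ t = -6
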